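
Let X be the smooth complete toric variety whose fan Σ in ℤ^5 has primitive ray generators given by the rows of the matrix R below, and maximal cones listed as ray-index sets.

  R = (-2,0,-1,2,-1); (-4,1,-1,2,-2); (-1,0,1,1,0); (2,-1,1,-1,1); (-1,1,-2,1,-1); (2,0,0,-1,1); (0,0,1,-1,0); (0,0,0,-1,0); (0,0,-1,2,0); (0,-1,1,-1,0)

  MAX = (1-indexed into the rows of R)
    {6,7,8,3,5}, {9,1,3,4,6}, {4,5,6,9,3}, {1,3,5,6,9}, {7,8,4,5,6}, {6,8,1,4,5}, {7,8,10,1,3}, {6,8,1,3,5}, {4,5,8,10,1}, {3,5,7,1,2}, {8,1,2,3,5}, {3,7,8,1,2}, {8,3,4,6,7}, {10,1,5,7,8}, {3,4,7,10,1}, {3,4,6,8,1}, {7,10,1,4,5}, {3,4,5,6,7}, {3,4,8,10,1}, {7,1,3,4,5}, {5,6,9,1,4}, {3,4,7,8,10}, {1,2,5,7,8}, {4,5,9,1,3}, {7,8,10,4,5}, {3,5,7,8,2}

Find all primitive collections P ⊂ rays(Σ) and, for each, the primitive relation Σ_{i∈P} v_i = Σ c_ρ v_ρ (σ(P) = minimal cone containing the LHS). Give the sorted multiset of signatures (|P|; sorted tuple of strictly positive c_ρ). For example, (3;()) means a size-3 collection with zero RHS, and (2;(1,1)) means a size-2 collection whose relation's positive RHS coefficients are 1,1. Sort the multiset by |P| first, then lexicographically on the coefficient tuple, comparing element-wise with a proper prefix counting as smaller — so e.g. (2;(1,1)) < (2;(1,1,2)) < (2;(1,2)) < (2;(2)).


|primitive collections| = 14. Relations:

  {2,4}:  v_{2} + v_{4} = v_{1} + v_{7} ; sig = (2;(1,1))
  {6,10}:  v_{6} + v_{10} = v_{4} + v_{8} ; sig = (2;(1,1))
  {8,9}:  v_{8} + v_{9} = v_{1} + v_{6} ; sig = (2;(1,1))
  {9,10}:  v_{9} + v_{10} = v_{1} + v_{4} ; sig = (2;(1,1))
  {2,6}:  v_{2} + v_{6} = v_{3} + v_{5} + v_{8} ; sig = (2;(1,1,1))
  {2,9}:  v_{2} + v_{9} = v_{1} + v_{3} + v_{5} ; sig = (2;(1,1,1))
  {7,9}:  v_{7} + v_{9} = v_{3} + v_{4} + v_{5} ; sig = (2;(1,1,1))
  {2,10}:  v_{2} + v_{10} = 2·v_{1} + 2·v_{7} + v_{8} ; sig = (2;(1,2,2))
  {1,6,7}:  v_{1} + v_{6} + v_{7} = 0 ; sig = (3;())
  {3,5,10}:  v_{3} + v_{5} + v_{10} = v_{1} + v_{7} ; sig = (3;(1,1))
  {3,4,5,8}:  v_{3} + v_{4} + v_{5} + v_{8} = 0 ; sig = (4;())
  {1,4,7,8}:  v_{1} + v_{4} + v_{7} + v_{8} = v_{10} ; sig = (4;(1))
  {1,3,4,5,6}:  v_{1} + v_{3} + v_{4} + v_{5} + v_{6} = v_{9} ; sig = (5;(1))
  {1,3,5,7,8}:  v_{1} + v_{3} + v_{5} + v_{7} + v_{8} = v_{2} ; sig = (5;(1))

Hence PRS(X_Σ) =
    (2;(1,1))
    (2;(1,1))
    (2;(1,1))
    (2;(1,1))
    (2;(1,1,1))
    (2;(1,1,1))
    (2;(1,1,1))
    (2;(1,2,2))
    (3;())
    (3;(1,1))
    (4;())
    (4;(1))
    (5;(1))
    (5;(1))


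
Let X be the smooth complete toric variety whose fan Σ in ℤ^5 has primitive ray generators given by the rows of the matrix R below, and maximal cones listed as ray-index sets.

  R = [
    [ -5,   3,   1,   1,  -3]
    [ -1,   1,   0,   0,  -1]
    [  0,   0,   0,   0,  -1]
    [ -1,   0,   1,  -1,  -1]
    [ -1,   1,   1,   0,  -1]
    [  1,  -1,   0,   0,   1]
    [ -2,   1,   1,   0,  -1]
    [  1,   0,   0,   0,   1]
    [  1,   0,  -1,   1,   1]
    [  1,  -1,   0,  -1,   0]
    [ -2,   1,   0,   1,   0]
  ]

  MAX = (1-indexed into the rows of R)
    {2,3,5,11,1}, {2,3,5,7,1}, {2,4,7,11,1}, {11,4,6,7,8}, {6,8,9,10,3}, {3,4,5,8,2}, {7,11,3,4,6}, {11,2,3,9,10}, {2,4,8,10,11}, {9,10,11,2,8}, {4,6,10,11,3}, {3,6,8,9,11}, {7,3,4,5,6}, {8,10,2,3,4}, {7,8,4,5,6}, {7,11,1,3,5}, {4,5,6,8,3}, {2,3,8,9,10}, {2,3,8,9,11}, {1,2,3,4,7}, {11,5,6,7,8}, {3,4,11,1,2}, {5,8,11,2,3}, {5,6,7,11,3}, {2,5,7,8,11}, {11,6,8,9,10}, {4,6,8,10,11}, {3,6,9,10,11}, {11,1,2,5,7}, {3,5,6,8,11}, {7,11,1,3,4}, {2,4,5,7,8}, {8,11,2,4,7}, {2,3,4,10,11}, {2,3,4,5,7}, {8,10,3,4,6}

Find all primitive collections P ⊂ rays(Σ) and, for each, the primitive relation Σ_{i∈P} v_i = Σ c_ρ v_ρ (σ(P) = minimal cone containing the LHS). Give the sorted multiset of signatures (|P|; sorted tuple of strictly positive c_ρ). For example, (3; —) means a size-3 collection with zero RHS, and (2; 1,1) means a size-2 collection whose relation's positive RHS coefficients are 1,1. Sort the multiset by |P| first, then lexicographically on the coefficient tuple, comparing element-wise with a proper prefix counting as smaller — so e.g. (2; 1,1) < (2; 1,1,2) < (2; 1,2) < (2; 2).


The 16 primitive collections of Σ (r=11, n=5):

  P = {2,6}:  v_{2} + v_{6} = 0 — sig = (2; —)
  P = {4,9}:  v_{4} + v_{9} = 0 — sig = (2; —)
  P = {7,10}:  v_{7} + v_{10} = v_{4} — sig = (2; 1)
  P = {1,6}:  v_{1} + v_{6} = v_{3} + v_{7} + v_{11} — sig = (2; 1,1,1)
  P = {1,8}:  v_{1} + v_{8} = v_{2} + v_{5} + v_{11} — sig = (2; 1,1,1)
  P = {5,10}:  v_{5} + v_{10} = v_{3} + v_{4} + v_{8} — sig = (2; 1,1,1)
  P = {7,9}:  v_{7} + v_{9} = v_{3} + v_{8} + v_{11} — sig = (2; 1,1,1)
  P = {1,10}:  v_{1} + v_{10} = v_{2} + v_{3} + v_{4} + v_{11} — sig = (2; 1,1,1,1)
  P = {1,9}:  v_{1} + v_{9} = v_{2} + 2·v_{3} + v_{8} + 2·v_{11} — sig = (2; 1,1,2,2)
  P = {5,9}:  v_{5} + v_{9} = 2·v_{3} + 2·v_{8} + v_{11} — sig = (2; 1,2,2)
  P = {3,7,8}:  v_{3} + v_{7} + v_{8} = v_{5} — sig = (3; 1)
  P = {1,4,5}:  v_{1} + v_{4} + v_{5} = v_{2} + v_{3} + 3·v_{7} — sig = (3; 1,1,3)
  P = {4,5,11}:  v_{4} + v_{5} + v_{11} = 2·v_{7} — sig = (3; 2)
  P = {3,8,10,11}:  v_{3} + v_{8} + v_{10} + v_{11} = 0 — sig = (4; —)
  P = {2,3,7,11}:  v_{2} + v_{3} + v_{7} + v_{11} = v_{1} — sig = (4; 1)
  P = {3,4,8,11}:  v_{3} + v_{4} + v_{8} + v_{11} = v_{7} — sig = (4; 1)

so the primitive-relation signature multiset is
{ (2; —) ×2,  (2; 1),  (2; 1,1,1) ×4,  (2; 1,1,1,1),  (2; 1,1,2,2),  (2; 1,2,2),  (3; 1),  (3; 1,1,3),  (3; 2),  (4; —),  (4; 1) ×2 }


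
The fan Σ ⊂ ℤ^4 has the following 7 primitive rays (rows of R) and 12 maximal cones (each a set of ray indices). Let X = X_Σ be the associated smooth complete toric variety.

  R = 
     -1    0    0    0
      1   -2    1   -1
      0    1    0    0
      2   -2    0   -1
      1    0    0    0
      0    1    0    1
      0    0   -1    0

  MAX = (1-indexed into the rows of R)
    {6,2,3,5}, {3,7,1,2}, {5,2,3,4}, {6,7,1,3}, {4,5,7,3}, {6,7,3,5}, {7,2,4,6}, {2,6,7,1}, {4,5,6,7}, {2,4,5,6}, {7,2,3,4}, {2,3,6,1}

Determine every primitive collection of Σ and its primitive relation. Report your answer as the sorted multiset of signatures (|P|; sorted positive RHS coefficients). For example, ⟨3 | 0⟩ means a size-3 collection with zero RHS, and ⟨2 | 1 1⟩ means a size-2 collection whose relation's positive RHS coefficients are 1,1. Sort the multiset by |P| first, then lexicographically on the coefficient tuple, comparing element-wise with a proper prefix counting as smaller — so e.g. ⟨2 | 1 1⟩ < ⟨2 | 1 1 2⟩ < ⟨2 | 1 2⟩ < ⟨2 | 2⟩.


Δ(Σ) — 7 vertices, 5 min non-faces:

  • {1,5}:  v_{1} + v_{5} = 0  ⇒ sig = ⟨2 | 0⟩
  • {1,4}:  v_{1} + v_{4} = v_{2} + v_{7}  ⇒ sig = ⟨2 | 1 1⟩
  • {2,5,7}:  v_{2} + v_{5} + v_{7} = v_{4}  ⇒ sig = ⟨3 | 1⟩
  • {3,4,6}:  v_{3} + v_{4} + v_{6} = 2·v_{5}  ⇒ sig = ⟨3 | 2⟩
  • {2,3,6,7}:  v_{2} + v_{3} + v_{6} + v_{7} = v_{5}  ⇒ sig = ⟨4 | 1⟩

Sorted signature multiset PRS(X):
[⟨2 | 0⟩, ⟨2 | 1 1⟩, ⟨3 | 1⟩, ⟨3 | 2⟩, ⟨4 | 1⟩]


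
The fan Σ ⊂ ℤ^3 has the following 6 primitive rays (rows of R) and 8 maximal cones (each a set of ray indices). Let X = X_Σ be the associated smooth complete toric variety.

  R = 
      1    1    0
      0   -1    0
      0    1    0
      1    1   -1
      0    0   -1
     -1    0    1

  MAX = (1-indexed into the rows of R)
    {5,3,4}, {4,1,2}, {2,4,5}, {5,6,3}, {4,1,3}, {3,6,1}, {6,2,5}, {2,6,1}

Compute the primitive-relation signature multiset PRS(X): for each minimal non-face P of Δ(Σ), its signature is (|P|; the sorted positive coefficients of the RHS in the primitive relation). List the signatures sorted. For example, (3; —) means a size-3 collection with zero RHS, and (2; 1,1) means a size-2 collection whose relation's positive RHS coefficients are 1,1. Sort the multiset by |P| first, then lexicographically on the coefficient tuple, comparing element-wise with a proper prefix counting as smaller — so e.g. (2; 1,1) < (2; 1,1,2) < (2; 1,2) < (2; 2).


|primitive collections| = 3. Relations:

  • {2,3}:  v_{2} + v_{3} = 0 — sig = (2; —)
  • {1,5}:  v_{1} + v_{5} = v_{4} — sig = (2; 1)
  • {4,6}:  v_{4} + v_{6} = v_{3} — sig = (2; 1)

Signatures (|P|; sorted positive RHS coefficients), sorted:
[(2; —), (2; 1), (2; 1)]


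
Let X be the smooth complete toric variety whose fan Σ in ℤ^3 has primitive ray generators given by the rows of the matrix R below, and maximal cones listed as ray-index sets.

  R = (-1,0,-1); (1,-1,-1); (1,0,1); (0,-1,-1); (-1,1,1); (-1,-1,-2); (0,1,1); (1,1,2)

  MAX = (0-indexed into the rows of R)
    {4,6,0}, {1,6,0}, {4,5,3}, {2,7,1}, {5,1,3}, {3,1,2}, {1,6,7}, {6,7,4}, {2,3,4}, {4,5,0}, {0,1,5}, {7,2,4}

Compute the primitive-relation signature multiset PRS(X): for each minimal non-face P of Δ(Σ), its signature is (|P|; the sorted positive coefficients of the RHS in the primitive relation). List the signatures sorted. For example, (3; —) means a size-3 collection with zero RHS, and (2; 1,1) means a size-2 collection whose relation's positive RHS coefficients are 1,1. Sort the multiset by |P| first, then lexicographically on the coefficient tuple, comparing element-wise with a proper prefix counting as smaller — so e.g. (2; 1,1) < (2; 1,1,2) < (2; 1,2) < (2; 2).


Minimal non-faces — 10 found among 8 rays, 12 max cones:

  P={0,2}:  v_{0} + v_{2} = 0  ⇒ sig = (2; —)
  P={1,4}:  v_{1} + v_{4} = 0  ⇒ sig = (2; —)
  P={3,6}:  v_{3} + v_{6} = 0  ⇒ sig = (2; —)
  P={5,7}:  v_{5} + v_{7} = 0  ⇒ sig = (2; —)
  P={0,3}:  v_{0} + v_{3} = v_{5}  ⇒ sig = (2; 1)
  P={0,7}:  v_{0} + v_{7} = v_{6}  ⇒ sig = (2; 1)
  P={2,5}:  v_{2} + v_{5} = v_{3}  ⇒ sig = (2; 1)
  P={2,6}:  v_{2} + v_{6} = v_{7}  ⇒ sig = (2; 1)
  P={3,7}:  v_{3} + v_{7} = v_{2}  ⇒ sig = (2; 1)
  P={5,6}:  v_{5} + v_{6} = v_{0}  ⇒ sig = (2; 1)

Signatures (|P|; sorted positive RHS coefficients), sorted:
    |P|=2: 10 collections, coeffs (), (), (), (), (1), (1), (1), (1), (1), (1)


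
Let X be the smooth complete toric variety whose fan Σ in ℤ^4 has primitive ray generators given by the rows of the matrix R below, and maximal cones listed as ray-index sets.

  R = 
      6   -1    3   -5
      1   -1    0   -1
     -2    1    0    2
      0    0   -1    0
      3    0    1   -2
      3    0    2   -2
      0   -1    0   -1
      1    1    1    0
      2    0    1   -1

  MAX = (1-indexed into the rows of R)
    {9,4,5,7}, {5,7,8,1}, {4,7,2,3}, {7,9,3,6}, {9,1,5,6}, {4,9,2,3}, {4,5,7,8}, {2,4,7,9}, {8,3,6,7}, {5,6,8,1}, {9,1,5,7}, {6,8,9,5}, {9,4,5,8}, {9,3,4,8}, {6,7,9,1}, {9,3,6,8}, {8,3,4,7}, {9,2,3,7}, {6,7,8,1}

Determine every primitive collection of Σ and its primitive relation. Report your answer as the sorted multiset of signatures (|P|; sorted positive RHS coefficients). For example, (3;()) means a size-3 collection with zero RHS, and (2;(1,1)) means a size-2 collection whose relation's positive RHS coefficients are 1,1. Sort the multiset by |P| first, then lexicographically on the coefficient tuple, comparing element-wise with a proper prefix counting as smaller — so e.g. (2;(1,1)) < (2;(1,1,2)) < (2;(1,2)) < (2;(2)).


Primitive collections (12):

  P = {2,8}:  v_{2} + v_{8} = v_{9} — sig = (2;(1))
  P = {3,5}:  v_{3} + v_{5} = v_{8} — sig = (2;(1))
  P = {4,6}:  v_{4} + v_{6} = v_{5} — sig = (2;(1))
  P = {1,3}:  v_{1} + v_{3} = v_{6} + v_{7} + v_{8} — sig = (2;(1,1,1))
  P = {2,5}:  v_{2} + v_{5} = v_{4} + v_{7} + 2·v_{9} — sig = (2;(1,1,2))
  P = {1,4}:  v_{1} + v_{4} = 2·v_{5} + v_{7} — sig = (2;(1,2))
  P = {2,6}:  v_{2} + v_{6} = v_{7} + 2·v_{9} — sig = (2;(1,2))
  P = {1,2}:  v_{1} + v_{2} = v_{5} + 2·v_{7} + 2·v_{9} — sig = (2;(1,2,2))
  P = {5,6,7}:  v_{5} + v_{6} + v_{7} = v_{1} — sig = (3;(1))
  P = {7,8,9}:  v_{7} + v_{8} + v_{9} = v_{6} — sig = (3;(1))
  P = {1,8,9}:  v_{1} + v_{8} + v_{9} = v_{5} + 2·v_{6} — sig = (3;(1,2))
  P = {3,4,7,9}:  v_{3} + v_{4} + v_{7} + v_{9} = 0 — sig = (4;())

Sorted signature multiset PRS(X):
    (2;(1))
    (2;(1))
    (2;(1))
    (2;(1,1,1))
    (2;(1,1,2))
    (2;(1,2))
    (2;(1,2))
    (2;(1,2,2))
    (3;(1))
    (3;(1))
    (3;(1,2))
    (4;())


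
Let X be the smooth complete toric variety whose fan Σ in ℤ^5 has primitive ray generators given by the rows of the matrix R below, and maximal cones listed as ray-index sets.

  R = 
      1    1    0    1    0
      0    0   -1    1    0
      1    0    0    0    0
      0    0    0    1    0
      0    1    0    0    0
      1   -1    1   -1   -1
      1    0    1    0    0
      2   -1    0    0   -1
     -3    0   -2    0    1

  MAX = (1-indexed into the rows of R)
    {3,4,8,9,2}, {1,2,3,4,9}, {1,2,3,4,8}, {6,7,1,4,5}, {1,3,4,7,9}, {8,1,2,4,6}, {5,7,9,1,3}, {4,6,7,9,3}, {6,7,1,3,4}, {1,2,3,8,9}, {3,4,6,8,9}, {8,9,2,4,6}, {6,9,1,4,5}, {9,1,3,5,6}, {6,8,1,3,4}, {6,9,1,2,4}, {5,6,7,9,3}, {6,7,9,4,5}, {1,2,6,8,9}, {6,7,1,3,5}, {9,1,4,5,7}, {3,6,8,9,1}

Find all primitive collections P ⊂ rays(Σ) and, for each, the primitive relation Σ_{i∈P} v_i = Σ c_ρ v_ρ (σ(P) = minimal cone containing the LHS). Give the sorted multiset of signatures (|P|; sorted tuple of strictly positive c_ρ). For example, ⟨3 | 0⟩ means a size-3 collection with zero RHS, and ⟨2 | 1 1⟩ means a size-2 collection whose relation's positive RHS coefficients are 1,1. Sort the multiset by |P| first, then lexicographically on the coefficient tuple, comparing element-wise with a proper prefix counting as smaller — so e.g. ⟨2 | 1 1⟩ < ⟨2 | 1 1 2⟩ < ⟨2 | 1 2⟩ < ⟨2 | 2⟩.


Σ has 9 primitive collections:

  P = {2,7}:  v_{2} + v_{7} = v_{3} + v_{4}  →  sig = ⟨2 | 1 1⟩
  P = {2,5}:  v_{2} + v_{5} = 2·v_{1} + v_{6} + v_{9}  →  sig = ⟨2 | 1 1 2⟩
  P = {7,8}:  v_{7} + v_{8} = 2·v_{3} + v_{4} + v_{6}  →  sig = ⟨2 | 1 1 2⟩
  P = {5,8}:  v_{5} + v_{8} = 2·v_{1} + v_{3} + 2·v_{6} + v_{9}  →  sig = ⟨2 | 1 1 2 2⟩
  P = {2,3,6}:  v_{2} + v_{3} + v_{6} = v_{8}  →  sig = ⟨3 | 1⟩
  P = {3,4,5}:  v_{3} + v_{4} + v_{5} = v_{1}  →  sig = ⟨3 | 1⟩
  P = {1,6,7,9}:  v_{1} + v_{6} + v_{7} + v_{9} = 0  →  sig = ⟨4 | 0⟩
  P = {1,4,8,9}:  v_{1} + v_{4} + v_{8} + v_{9} = 2·v_{2}  →  sig = ⟨4 | 2⟩
  P = {1,3,4,6,9}:  v_{1} + v_{3} + v_{4} + v_{6} + v_{9} = v_{2}  →  sig = ⟨5 | 1⟩

Hence PRS(X_Σ) =
    |P|=2: 4 collections, coeffs (1,1), (1,1,2), (1,1,2), (1,1,2,2)
    |P|=3: 2 collections, coeffs (1), (1)
    |P|=4: 2 collections, coeffs (), (2)
    |P|=5: 1 collection, coeffs (1)


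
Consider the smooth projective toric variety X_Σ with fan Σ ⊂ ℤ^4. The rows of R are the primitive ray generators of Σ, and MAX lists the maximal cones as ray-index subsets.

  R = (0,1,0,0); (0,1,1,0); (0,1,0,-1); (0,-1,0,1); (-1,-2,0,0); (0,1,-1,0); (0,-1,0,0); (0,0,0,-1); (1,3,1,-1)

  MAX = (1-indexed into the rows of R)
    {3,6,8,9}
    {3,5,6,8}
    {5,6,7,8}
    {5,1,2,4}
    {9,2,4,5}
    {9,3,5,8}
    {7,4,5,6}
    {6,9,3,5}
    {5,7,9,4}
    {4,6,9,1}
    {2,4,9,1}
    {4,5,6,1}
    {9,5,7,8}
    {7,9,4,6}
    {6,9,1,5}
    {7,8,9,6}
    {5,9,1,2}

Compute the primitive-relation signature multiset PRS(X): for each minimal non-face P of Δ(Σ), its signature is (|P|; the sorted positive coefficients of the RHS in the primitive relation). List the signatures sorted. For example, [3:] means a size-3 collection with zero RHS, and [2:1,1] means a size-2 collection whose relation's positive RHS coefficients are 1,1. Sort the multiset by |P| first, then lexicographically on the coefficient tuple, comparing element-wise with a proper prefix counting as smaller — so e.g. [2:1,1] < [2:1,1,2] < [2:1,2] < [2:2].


14 minimal non-faces of Δ(Σ) (on 9 rays):

  • {1,7}:  v_{1} + v_{7} = 0  ⇒ sig = [2:]
  • {3,4}:  v_{3} + v_{4} = 0  ⇒ sig = [2:]
  • {1,8}:  v_{1} + v_{8} = v_{3}  ⇒ sig = [2:1]
  • {3,7}:  v_{3} + v_{7} = v_{8}  ⇒ sig = [2:1]
  • {4,8}:  v_{4} + v_{8} = v_{7}  ⇒ sig = [2:1]
  • {2,8}:  v_{2} + v_{8} = v_{5} + v_{9}  ⇒ sig = [2:1,1]
  • {1,3}:  v_{1} + v_{3} = v_{5} + v_{6} + v_{9}  ⇒ sig = [2:1,1,1]
  • {2,3}:  v_{2} + v_{3} = v_{1} + v_{5} + v_{9}  ⇒ sig = [2:1,1,1]
  • {2,7}:  v_{2} + v_{7} = v_{4} + v_{5} + v_{9}  ⇒ sig = [2:1,1,1]
  • {2,6}:  v_{2} + v_{6} = 2·v_{1}  ⇒ sig = [2:2]
  • {1,4,5,9}:  v_{1} + v_{4} + v_{5} + v_{9} = v_{2}  ⇒ sig = [4:1]
  • {4,5,6,9}:  v_{4} + v_{5} + v_{6} + v_{9} = v_{1}  ⇒ sig = [4:1]
  • {5,6,7,9}:  v_{5} + v_{6} + v_{7} + v_{9} = v_{3}  ⇒ sig = [4:1]
  • {5,6,8,9}:  v_{5} + v_{6} + v_{8} + v_{9} = 2·v_{3}  ⇒ sig = [4:2]

Sorted signature multiset PRS(X):
    [2:]
    [2:]
    [2:1]
    [2:1]
    [2:1]
    [2:1,1]
    [2:1,1,1]
    [2:1,1,1]
    [2:1,1,1]
    [2:2]
    [4:1]
    [4:1]
    [4:1]
    [4:2]


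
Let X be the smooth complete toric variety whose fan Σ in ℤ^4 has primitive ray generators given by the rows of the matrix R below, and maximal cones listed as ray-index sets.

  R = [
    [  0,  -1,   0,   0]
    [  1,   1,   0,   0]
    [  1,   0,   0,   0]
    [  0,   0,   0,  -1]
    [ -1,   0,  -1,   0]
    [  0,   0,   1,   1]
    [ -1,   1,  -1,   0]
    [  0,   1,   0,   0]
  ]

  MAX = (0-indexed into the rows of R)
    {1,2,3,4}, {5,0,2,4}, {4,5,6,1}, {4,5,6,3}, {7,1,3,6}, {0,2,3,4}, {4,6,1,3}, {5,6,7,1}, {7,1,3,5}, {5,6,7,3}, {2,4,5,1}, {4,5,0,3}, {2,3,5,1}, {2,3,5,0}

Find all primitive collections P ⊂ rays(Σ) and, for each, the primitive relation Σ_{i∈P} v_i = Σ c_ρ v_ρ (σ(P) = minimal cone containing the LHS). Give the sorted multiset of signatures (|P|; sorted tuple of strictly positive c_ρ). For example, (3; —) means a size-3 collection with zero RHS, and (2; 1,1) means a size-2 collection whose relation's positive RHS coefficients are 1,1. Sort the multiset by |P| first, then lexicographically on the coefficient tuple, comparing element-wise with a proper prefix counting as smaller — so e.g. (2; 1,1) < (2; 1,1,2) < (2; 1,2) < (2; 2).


9 minimal non-faces of Δ(Σ) (on 8 rays):

  P={0,7}:  v_{0} + v_{7} = 0  ⟹  sig = (2; —)
  P={0,1}:  v_{0} + v_{1} = v_{2}  ⟹  sig = (2; 1)
  P={0,6}:  v_{0} + v_{6} = v_{4}  ⟹  sig = (2; 1)
  P={2,7}:  v_{2} + v_{7} = v_{1}  ⟹  sig = (2; 1)
  P={4,7}:  v_{4} + v_{7} = v_{6}  ⟹  sig = (2; 1)
  P={2,6}:  v_{2} + v_{6} = v_{1} + v_{4}  ⟹  sig = (2; 1,1)
  P={2,3,4,5}:  v_{2} + v_{3} + v_{4} + v_{5} = 0  ⟹  sig = (4; —)
  P={1,3,4,5}:  v_{1} + v_{3} + v_{4} + v_{5} = v_{7}  ⟹  sig = (4; 1)
  P={1,3,5,6}:  v_{1} + v_{3} + v_{5} + v_{6} = 2·v_{7}  ⟹  sig = (4; 2)

so the primitive-relation signature multiset is
[(2; —), (2; 1), (2; 1), (2; 1), (2; 1), (2; 1,1), (4; —), (4; 1), (4; 2)]


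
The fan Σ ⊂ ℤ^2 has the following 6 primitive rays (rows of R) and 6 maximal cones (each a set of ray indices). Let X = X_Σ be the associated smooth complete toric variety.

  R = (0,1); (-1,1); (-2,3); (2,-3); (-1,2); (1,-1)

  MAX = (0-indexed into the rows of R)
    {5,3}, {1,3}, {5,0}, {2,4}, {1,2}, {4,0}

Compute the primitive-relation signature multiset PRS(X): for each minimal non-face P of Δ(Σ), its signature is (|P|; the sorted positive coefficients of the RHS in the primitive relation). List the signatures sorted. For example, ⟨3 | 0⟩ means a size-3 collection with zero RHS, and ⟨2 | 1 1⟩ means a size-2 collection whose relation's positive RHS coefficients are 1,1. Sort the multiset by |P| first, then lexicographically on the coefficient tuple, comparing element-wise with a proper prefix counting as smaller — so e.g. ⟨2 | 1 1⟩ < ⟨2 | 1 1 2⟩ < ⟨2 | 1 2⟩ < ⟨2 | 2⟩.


Minimal non-faces — 9 found among 6 rays, 6 max cones:

  {1,5}:  v_{1} + v_{5} = 0 ; sig = ⟨2 | 0⟩
  {2,3}:  v_{2} + v_{3} = 0 ; sig = ⟨2 | 0⟩
  {0,1}:  v_{0} + v_{1} = v_{4} ; sig = ⟨2 | 1⟩
  {1,4}:  v_{1} + v_{4} = v_{2} ; sig = ⟨2 | 1⟩
  {2,5}:  v_{2} + v_{5} = v_{4} ; sig = ⟨2 | 1⟩
  {3,4}:  v_{3} + v_{4} = v_{5} ; sig = ⟨2 | 1⟩
  {4,5}:  v_{4} + v_{5} = v_{0} ; sig = ⟨2 | 1⟩
  {0,2}:  v_{0} + v_{2} = 2·v_{4} ; sig = ⟨2 | 2⟩
  {0,3}:  v_{0} + v_{3} = 2·v_{5} ; sig = ⟨2 | 2⟩

Signatures (|P|; sorted positive RHS coefficients), sorted:
    ⟨2 | 0⟩
    ⟨2 | 0⟩
    ⟨2 | 1⟩
    ⟨2 | 1⟩
    ⟨2 | 1⟩
    ⟨2 | 1⟩
    ⟨2 | 1⟩
    ⟨2 | 2⟩
    ⟨2 | 2⟩


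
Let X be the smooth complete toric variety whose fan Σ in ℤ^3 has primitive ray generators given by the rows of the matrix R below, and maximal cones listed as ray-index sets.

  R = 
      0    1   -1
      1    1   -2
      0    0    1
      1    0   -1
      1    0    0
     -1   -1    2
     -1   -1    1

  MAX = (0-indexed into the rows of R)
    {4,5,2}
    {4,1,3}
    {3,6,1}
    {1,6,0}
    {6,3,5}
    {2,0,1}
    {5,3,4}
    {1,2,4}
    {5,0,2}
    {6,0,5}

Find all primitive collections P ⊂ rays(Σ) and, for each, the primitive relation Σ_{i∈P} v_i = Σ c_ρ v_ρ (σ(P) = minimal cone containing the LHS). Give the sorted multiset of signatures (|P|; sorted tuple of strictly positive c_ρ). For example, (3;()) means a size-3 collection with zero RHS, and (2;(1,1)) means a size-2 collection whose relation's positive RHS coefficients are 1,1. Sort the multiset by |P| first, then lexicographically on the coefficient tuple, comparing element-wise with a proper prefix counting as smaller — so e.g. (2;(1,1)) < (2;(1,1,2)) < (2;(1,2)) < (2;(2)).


|primitive collections| = 6. Relations:

  P = {1,5}:  v_{1} + v_{5} = 0  ⇒ sig = (2;())
  P = {0,3}:  v_{0} + v_{3} = v_{1}  ⇒ sig = (2;(1))
  P = {2,3}:  v_{2} + v_{3} = v_{4}  ⇒ sig = (2;(1))
  P = {2,6}:  v_{2} + v_{6} = v_{5}  ⇒ sig = (2;(1))
  P = {0,4}:  v_{0} + v_{4} = v_{1} + v_{2}  ⇒ sig = (2;(1,1))
  P = {4,6}:  v_{4} + v_{6} = v_{3} + v_{5}  ⇒ sig = (2;(1,1))

Signatures (|P|; sorted positive RHS coefficients), sorted:
    |P|=2: 6 collections, coeffs (), (1), (1), (1), (1,1), (1,1)


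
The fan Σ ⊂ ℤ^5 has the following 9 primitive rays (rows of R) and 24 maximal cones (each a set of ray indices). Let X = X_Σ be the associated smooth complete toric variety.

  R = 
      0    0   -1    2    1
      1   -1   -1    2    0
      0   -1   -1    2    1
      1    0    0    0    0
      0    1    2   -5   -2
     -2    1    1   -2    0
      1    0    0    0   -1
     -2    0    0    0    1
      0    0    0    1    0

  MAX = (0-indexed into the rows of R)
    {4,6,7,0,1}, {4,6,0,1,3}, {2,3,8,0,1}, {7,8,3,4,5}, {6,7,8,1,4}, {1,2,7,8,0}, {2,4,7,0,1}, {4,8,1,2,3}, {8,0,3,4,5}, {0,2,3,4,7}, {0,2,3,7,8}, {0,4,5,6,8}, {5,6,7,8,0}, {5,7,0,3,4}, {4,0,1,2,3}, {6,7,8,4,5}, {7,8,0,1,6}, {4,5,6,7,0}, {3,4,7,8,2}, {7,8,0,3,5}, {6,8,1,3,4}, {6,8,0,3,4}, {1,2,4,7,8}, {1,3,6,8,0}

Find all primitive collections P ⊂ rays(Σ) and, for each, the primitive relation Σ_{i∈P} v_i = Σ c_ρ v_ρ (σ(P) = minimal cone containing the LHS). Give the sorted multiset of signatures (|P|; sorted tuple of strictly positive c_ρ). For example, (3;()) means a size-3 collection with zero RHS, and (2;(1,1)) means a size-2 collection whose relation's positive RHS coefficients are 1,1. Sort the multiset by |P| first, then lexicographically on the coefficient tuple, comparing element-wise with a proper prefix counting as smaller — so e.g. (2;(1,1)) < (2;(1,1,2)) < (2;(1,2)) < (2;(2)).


Σ has 9 primitive collections:

  P = {2,5}:  v_{2} + v_{5} = v_{7} ; sig = (2;(1))
  P = {2,6}:  v_{2} + v_{6} = v_{1} ; sig = (2;(1))
  P = {1,5}:  v_{1} + v_{5} = v_{6} + v_{7} ; sig = (2;(1,1))
  P = {3,6,7}:  v_{3} + v_{6} + v_{7} = 0 ; sig = (3;())
  P = {1,3,7}:  v_{1} + v_{3} + v_{7} = v_{2} ; sig = (3;(1))
  P = {3,5,6}:  v_{3} + v_{5} + v_{6} = v_{0} + v_{4} + v_{8} ; sig = (3;(1,1,1))
  P = {0,2,4,8}:  v_{0} + v_{2} + v_{4} + v_{8} = 0 ; sig = (4;())
  P = {0,1,4,8}:  v_{0} + v_{1} + v_{4} + v_{8} = v_{6} ; sig = (4;(1))
  P = {0,4,7,8}:  v_{0} + v_{4} + v_{7} + v_{8} = v_{5} ; sig = (4;(1))

so the primitive-relation signature multiset is
    (2;(1))
    (2;(1))
    (2;(1,1))
    (3;())
    (3;(1))
    (3;(1,1,1))
    (4;())
    (4;(1))
    (4;(1))


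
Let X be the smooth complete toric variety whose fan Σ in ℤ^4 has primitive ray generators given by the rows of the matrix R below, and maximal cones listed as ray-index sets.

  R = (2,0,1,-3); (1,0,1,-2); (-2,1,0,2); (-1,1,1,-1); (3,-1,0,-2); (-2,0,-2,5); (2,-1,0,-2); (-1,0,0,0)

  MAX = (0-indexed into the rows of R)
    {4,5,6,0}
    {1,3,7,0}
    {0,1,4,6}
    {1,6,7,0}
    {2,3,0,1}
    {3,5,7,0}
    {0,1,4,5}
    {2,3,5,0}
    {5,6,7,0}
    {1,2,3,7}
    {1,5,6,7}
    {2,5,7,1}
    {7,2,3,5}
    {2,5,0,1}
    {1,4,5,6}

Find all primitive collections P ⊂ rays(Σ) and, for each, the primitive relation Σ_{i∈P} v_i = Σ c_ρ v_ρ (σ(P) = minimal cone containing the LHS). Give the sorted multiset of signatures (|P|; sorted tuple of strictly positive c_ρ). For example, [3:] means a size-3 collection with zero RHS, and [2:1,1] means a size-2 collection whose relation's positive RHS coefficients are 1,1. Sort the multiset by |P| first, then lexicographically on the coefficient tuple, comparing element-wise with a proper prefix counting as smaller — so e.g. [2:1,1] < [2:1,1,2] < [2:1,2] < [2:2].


9 minimal non-faces of Δ(Σ) (on 8 rays):

  P = {2,6}:  v_{2} + v_{6} = 0 ; sig = [2:]
  P = {3,4}:  v_{3} + v_{4} = v_{0} ; sig = [2:1]
  P = {4,7}:  v_{4} + v_{7} = v_{6} ; sig = [2:1]
  P = {3,6}:  v_{3} + v_{6} = v_{0} + v_{7} ; sig = [2:1,1]
  P = {2,4}:  v_{2} + v_{4} = v_{0} + v_{1} + v_{5} ; sig = [2:1,1,1]
  P = {0,2,7}:  v_{0} + v_{2} + v_{7} = v_{3} ; sig = [3:1]
  P = {1,3,5}:  v_{1} + v_{3} + v_{5} = v_{2} ; sig = [3:1]
  P = {0,1,5,7}:  v_{0} + v_{1} + v_{5} + v_{7} = 0 ; sig = [4:]
  P = {0,1,5,6}:  v_{0} + v_{1} + v_{5} + v_{6} = v_{4} ; sig = [4:1]

Sorted signature multiset PRS(X):
[[2:], [2:1], [2:1], [2:1,1], [2:1,1,1], [3:1], [3:1], [4:], [4:1]]


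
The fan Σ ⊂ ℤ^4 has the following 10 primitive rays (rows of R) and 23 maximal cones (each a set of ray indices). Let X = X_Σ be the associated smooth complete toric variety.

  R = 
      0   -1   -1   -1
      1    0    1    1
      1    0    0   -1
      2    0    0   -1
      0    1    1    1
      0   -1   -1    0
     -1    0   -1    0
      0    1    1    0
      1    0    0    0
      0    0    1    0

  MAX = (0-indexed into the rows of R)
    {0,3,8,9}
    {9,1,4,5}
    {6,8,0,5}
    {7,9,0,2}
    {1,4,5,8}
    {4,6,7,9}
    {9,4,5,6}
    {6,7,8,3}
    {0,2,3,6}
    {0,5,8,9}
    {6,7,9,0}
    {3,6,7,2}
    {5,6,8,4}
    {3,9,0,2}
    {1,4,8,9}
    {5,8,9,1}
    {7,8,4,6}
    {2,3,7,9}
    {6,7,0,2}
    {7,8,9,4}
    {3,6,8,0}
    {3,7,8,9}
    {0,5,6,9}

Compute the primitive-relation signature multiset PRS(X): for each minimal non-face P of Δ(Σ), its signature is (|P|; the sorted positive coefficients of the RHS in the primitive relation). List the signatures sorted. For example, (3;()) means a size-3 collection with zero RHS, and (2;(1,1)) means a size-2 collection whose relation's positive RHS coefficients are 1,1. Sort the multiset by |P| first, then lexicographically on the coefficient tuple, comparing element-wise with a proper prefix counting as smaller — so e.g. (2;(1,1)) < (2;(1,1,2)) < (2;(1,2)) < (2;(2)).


18 collections generate NE(X_Σ); each relation:

  P={0,4}:  v_{0} + v_{4} = 0  ⟹  sig = (2;())
  P={5,7}:  v_{5} + v_{7} = 0  ⟹  sig = (2;())
  P={2,8}:  v_{2} + v_{8} = v_{3}  ⟹  sig = (2;(1))
  P={1,6}:  v_{1} + v_{6} = v_{4} + v_{5}  ⟹  sig = (2;(1,1))
  P={2,4}:  v_{2} + v_{4} = v_{7} + v_{8}  ⟹  sig = (2;(1,1))
  P={2,5}:  v_{2} + v_{5} = v_{0} + v_{8}  ⟹  sig = (2;(1,1))
  P={0,1}:  v_{0} + v_{1} = v_{5} + v_{8} + v_{9}  ⟹  sig = (2;(1,1,1))
  P={1,7}:  v_{1} + v_{7} = v_{4} + v_{8} + v_{9}  ⟹  sig = (2;(1,1,1))
  P={1,2}:  v_{1} + v_{2} = 2·v_{8} + v_{9}  ⟹  sig = (2;(1,2))
  P={3,4}:  v_{3} + v_{4} = v_{7} + 2·v_{8}  ⟹  sig = (2;(1,2))
  P={3,5}:  v_{3} + v_{5} = v_{0} + 2·v_{8}  ⟹  sig = (2;(1,2))
  P={1,3}:  v_{1} + v_{3} = 3·v_{8} + v_{9}  ⟹  sig = (2;(1,3))
  P={6,8,9}:  v_{6} + v_{8} + v_{9} = 0  ⟹  sig = (3;())
  P={0,7,8}:  v_{0} + v_{7} + v_{8} = v_{2}  ⟹  sig = (3;(1))
  P={3,6,9}:  v_{3} + v_{6} + v_{9} = v_{2}  ⟹  sig = (3;(1))
  P={2,6,9}:  v_{2} + v_{6} + v_{9} = v_{0} + v_{7}  ⟹  sig = (3;(1,1))
  P={0,3,7}:  v_{0} + v_{3} + v_{7} = 2·v_{2}  ⟹  sig = (3;(2))
  P={4,5,8,9}:  v_{4} + v_{5} + v_{8} + v_{9} = v_{1}  ⟹  sig = (4;(1))

Hence PRS(X_Σ) =
{ (2;()) ×2,  (2;(1)),  (2;(1,1)) ×3,  (2;(1,1,1)) ×2,  (2;(1,2)) ×3,  (2;(1,3)),  (3;()),  (3;(1)) ×2,  (3;(1,1)),  (3;(2)),  (4;(1)) }


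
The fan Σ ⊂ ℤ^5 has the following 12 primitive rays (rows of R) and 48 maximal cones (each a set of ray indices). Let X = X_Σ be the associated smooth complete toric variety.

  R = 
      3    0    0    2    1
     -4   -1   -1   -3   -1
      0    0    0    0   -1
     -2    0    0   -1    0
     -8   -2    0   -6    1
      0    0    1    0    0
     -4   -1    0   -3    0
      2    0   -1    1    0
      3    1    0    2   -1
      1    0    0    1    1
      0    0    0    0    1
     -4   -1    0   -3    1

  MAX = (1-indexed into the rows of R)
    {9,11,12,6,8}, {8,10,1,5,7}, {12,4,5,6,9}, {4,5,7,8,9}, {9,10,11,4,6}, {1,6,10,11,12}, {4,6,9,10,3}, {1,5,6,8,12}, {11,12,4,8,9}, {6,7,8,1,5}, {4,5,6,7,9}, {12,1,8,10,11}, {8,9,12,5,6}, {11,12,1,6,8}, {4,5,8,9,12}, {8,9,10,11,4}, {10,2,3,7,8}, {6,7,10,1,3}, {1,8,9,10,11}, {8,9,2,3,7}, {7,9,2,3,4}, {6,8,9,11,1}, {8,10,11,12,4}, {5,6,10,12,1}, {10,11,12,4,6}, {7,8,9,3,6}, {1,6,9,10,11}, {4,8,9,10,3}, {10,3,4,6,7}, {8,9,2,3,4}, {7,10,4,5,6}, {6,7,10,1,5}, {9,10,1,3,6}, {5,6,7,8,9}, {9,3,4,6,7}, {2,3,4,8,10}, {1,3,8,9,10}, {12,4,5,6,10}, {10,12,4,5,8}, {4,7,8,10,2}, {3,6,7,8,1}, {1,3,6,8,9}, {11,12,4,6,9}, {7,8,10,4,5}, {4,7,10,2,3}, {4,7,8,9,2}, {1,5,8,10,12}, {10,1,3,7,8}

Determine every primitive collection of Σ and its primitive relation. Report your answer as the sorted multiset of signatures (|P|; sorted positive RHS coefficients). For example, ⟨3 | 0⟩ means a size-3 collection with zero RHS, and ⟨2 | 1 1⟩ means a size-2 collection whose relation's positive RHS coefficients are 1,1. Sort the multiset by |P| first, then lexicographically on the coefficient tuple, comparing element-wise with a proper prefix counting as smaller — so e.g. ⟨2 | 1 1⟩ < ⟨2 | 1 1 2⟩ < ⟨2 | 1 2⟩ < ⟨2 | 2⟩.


Primitive collections (22):

  P = {3,11}:  v_{3} + v_{11} = 0  ⇒ sig = ⟨2 | 0⟩
  P = {1,4}:  v_{1} + v_{4} = v_{10}  ⇒ sig = ⟨2 | 1⟩
  P = {3,12}:  v_{3} + v_{12} = v_{7}  ⇒ sig = ⟨2 | 1⟩
  P = {7,11}:  v_{7} + v_{11} = v_{12}  ⇒ sig = ⟨2 | 1⟩
  P = {7,12}:  v_{7} + v_{12} = v_{5}  ⇒ sig = ⟨2 | 1⟩
  P = {2,6}:  v_{2} + v_{6} = v_{3} + v_{7}  ⇒ sig = ⟨2 | 1 1⟩
  P = {2,11}:  v_{2} + v_{11} = v_{4} + v_{7} + v_{8}  ⇒ sig = ⟨2 | 1 1 1⟩
  P = {1,2}:  v_{1} + v_{2} = v_{3} + v_{7} + v_{8} + v_{10}  ⇒ sig = ⟨2 | 1 1 1 1⟩
  P = {2,12}:  v_{2} + v_{12} = v_{4} + 2·v_{7} + v_{8}  ⇒ sig = ⟨2 | 1 1 2⟩
  P = {2,5}:  v_{2} + v_{5} = v_{4} + 3·v_{7} + v_{8}  ⇒ sig = ⟨2 | 1 1 3⟩
  P = {3,5}:  v_{3} + v_{5} = 2·v_{7}  ⇒ sig = ⟨2 | 2⟩
  P = {5,11}:  v_{5} + v_{11} = 2·v_{12}  ⇒ sig = ⟨2 | 2⟩
  P = {4,6,8}:  v_{4} + v_{6} + v_{8} = 0  ⇒ sig = ⟨3 | 0⟩
  P = {7,9,10}:  v_{7} + v_{9} + v_{10} = 0  ⇒ sig = ⟨3 | 0⟩
  P = {5,9,10}:  v_{5} + v_{9} + v_{10} = v_{12}  ⇒ sig = ⟨3 | 1⟩
  P = {6,8,10}:  v_{6} + v_{8} + v_{10} = v_{1}  ⇒ sig = ⟨3 | 1⟩
  P = {9,10,12}:  v_{9} + v_{10} + v_{12} = v_{11}  ⇒ sig = ⟨3 | 1⟩
  P = {1,7,9}:  v_{1} + v_{7} + v_{9} = v_{6} + v_{8}  ⇒ sig = ⟨3 | 1 1⟩
  P = {1,5,9}:  v_{1} + v_{5} + v_{9} = v_{6} + v_{8} + v_{12}  ⇒ sig = ⟨3 | 1 1 1⟩
  P = {1,9,12}:  v_{1} + v_{9} + v_{12} = v_{6} + v_{8} + v_{11}  ⇒ sig = ⟨3 | 1 1 1⟩
  P = {2,9,10}:  v_{2} + v_{9} + v_{10} = v_{3} + v_{4} + v_{8}  ⇒ sig = ⟨3 | 1 1 1⟩
  P = {3,4,7,8}:  v_{3} + v_{4} + v_{7} + v_{8} = v_{2}  ⇒ sig = ⟨4 | 1⟩

Sorted signature multiset PRS(X):
{ ⟨2 | 0⟩,  ⟨2 | 1⟩ ×4,  ⟨2 | 1 1⟩,  ⟨2 | 1 1 1⟩,  ⟨2 | 1 1 1 1⟩,  ⟨2 | 1 1 2⟩,  ⟨2 | 1 1 3⟩,  ⟨2 | 2⟩ ×2,  ⟨3 | 0⟩ ×2,  ⟨3 | 1⟩ ×3,  ⟨3 | 1 1⟩,  ⟨3 | 1 1 1⟩ ×3,  ⟨4 | 1⟩ }


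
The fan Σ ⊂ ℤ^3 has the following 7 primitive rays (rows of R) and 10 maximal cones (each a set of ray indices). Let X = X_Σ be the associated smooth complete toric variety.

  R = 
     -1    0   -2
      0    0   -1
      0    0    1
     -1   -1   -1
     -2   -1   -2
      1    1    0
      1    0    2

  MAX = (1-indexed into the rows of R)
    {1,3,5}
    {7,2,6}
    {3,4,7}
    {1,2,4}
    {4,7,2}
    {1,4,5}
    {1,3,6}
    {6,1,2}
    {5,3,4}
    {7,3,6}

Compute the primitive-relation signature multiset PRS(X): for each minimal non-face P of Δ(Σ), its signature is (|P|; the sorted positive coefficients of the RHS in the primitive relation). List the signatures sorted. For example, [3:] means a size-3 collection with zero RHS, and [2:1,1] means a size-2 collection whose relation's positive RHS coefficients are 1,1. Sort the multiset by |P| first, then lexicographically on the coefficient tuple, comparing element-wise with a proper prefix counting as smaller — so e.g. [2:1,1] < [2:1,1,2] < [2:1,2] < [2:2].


Σ has 7 primitive collections:

  P={1,7}:  v_{1} + v_{7} = 0  so sig = [2:]
  P={2,3}:  v_{2} + v_{3} = 0  so sig = [2:]
  P={4,6}:  v_{4} + v_{6} = v_{2}  so sig = [2:1]
  P={5,6}:  v_{5} + v_{6} = v_{1}  so sig = [2:1]
  P={2,5}:  v_{2} + v_{5} = v_{1} + v_{4}  so sig = [2:1,1]
  P={5,7}:  v_{5} + v_{7} = v_{3} + v_{4}  so sig = [2:1,1]
  P={1,3,4}:  v_{1} + v_{3} + v_{4} = v_{5}  so sig = [3:1]

so the primitive-relation signature multiset is
    [2:]
    [2:]
    [2:1]
    [2:1]
    [2:1,1]
    [2:1,1]
    [3:1]


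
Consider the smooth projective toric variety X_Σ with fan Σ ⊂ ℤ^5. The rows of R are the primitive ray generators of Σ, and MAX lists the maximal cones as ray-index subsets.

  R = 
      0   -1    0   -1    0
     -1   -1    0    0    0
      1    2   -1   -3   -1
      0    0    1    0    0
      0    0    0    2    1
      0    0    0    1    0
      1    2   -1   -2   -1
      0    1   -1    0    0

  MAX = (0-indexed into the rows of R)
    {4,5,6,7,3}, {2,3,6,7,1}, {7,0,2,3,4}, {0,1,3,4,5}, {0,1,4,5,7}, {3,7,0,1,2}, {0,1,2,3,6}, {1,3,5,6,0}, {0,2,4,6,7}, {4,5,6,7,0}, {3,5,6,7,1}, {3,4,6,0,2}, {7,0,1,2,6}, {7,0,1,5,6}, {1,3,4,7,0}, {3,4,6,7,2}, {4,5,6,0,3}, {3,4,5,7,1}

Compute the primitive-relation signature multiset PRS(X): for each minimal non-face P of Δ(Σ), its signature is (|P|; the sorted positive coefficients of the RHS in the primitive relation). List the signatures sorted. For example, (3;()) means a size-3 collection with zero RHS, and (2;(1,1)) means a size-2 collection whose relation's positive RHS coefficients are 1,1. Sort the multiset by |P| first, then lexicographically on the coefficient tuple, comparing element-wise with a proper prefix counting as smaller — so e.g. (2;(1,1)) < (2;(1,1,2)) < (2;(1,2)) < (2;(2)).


5 collections generate NE(X_Σ); each relation:

  {2,5}:  v_{2} + v_{5} = v_{6}  so sig = (2;(1))
  {1,4,6}:  v_{1} + v_{4} + v_{6} = v_{7}  so sig = (3;(1))
  {1,2,4}:  v_{1} + v_{2} + v_{4} = v_{0} + v_{3} + 2·v_{7}  so sig = (3;(1,1,2))
  {0,3,5,7}:  v_{0} + v_{3} + v_{5} + v_{7} = 0  so sig = (4;())
  {0,3,6,7}:  v_{0} + v_{3} + v_{6} + v_{7} = v_{2}  so sig = (4;(1))

Hence PRS(X_Σ) =
    |P|=2: 1 collection, coeffs (1)
    |P|=3: 2 collections, coeffs (1), (1,1,2)
    |P|=4: 2 collections, coeffs (), (1)


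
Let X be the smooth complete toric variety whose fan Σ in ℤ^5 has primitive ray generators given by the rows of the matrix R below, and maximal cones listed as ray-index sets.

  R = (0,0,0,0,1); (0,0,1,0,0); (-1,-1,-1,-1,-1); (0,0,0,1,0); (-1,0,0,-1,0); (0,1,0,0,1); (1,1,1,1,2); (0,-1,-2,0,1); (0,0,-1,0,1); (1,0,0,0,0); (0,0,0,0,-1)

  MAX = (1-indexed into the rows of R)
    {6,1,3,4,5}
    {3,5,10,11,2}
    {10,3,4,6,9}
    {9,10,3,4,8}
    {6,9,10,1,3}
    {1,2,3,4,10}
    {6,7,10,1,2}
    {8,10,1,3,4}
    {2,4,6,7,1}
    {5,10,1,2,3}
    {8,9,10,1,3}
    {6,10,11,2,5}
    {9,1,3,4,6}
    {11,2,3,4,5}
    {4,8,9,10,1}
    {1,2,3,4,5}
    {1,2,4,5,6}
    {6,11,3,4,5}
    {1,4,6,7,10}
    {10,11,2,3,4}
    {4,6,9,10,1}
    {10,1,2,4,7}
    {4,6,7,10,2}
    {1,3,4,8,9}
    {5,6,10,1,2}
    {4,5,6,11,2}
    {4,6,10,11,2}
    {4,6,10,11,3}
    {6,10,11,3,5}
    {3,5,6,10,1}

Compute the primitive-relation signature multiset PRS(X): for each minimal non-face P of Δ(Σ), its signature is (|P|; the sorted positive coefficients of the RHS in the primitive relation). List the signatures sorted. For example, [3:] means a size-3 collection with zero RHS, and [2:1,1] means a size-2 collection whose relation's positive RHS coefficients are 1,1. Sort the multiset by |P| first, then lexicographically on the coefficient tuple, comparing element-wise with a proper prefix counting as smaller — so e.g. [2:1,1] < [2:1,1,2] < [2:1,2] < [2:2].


Primitive collections (18):

  • {1,11}:  v_{1} + v_{11} = 0  →  sig = [2:]
  • {2,9}:  v_{2} + v_{9} = v_{1}  →  sig = [2:1]
  • {3,7}:  v_{3} + v_{7} = v_{1}  →  sig = [2:1]
  • {5,7}:  v_{5} + v_{7} = v_{1} + v_{2} + v_{6}  →  sig = [2:1,1,1]
  • {5,8}:  v_{5} + v_{8} = v_{1} + v_{3} + v_{9}  →  sig = [2:1,1,1]
  • {5,9}:  v_{5} + v_{9} = v_{1} + v_{3} + v_{6}  →  sig = [2:1,1,1]
  • {7,11}:  v_{7} + v_{11} = v_{2} + v_{4} + v_{6} + v_{10}  →  sig = [2:1,1,1,1]
  • {8,11}:  v_{8} + v_{11} = v_{3} + v_{4} + v_{9} + v_{10}  →  sig = [2:1,1,1,1]
  • {9,11}:  v_{9} + v_{11} = v_{3} + v_{4} + v_{6} + v_{10}  →  sig = [2:1,1,1,1]
  • {2,8}:  v_{2} + v_{8} = 2·v_{1} + v_{3} + v_{4} + v_{10}  →  sig = [2:1,1,1,2]
  • {7,8}:  v_{7} + v_{8} = 2·v_{1} + v_{4} + v_{9} + v_{10}  →  sig = [2:1,1,1,2]
  • {7,9}:  v_{7} + v_{9} = 2·v_{1} + v_{4} + v_{6} + v_{10}  →  sig = [2:1,1,1,2]
  • {6,8}:  v_{6} + v_{8} = 2·v_{9}  →  sig = [2:2]
  • {4,5,10}:  v_{4} + v_{5} + v_{10} = 0  →  sig = [3:]
  • {2,3,6}:  v_{2} + v_{3} + v_{6} = v_{5}  →  sig = [3:1]
  • {1,2,4,6,10}:  v_{1} + v_{2} + v_{4} + v_{6} + v_{10} = v_{7}  →  sig = [5:1]
  • {1,3,4,6,10}:  v_{1} + v_{3} + v_{4} + v_{6} + v_{10} = v_{9}  →  sig = [5:1]
  • {1,3,4,9,10}:  v_{1} + v_{3} + v_{4} + v_{9} + v_{10} = v_{8}  →  sig = [5:1]

Hence PRS(X_Σ) =
[[2:], [2:1], [2:1], [2:1,1,1], [2:1,1,1], [2:1,1,1], [2:1,1,1,1], [2:1,1,1,1], [2:1,1,1,1], [2:1,1,1,2], [2:1,1,1,2], [2:1,1,1,2], [2:2], [3:], [3:1], [5:1], [5:1], [5:1]]


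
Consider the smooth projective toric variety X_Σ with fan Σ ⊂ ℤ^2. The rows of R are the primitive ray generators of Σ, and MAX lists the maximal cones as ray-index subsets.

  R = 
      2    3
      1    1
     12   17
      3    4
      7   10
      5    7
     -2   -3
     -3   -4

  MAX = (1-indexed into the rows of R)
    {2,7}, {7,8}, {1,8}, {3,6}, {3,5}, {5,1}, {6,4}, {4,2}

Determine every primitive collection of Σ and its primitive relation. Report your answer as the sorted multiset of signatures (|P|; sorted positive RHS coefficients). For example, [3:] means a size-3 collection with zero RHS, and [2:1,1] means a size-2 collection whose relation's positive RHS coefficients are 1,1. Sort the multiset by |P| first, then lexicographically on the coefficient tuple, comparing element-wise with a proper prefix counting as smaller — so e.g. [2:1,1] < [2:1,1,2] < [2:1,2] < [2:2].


Δ(Σ) — 8 vertices, 20 min non-faces:

  P={1,7}:  v_{1} + v_{7} = 0  ⟹  sig = [2:]
  P={4,8}:  v_{4} + v_{8} = 0  ⟹  sig = [2:]
  P={1,2}:  v_{1} + v_{2} = v_{4}  ⟹  sig = [2:1]
  P={1,4}:  v_{1} + v_{4} = v_{6}  ⟹  sig = [2:1]
  P={1,6}:  v_{1} + v_{6} = v_{5}  ⟹  sig = [2:1]
  P={2,8}:  v_{2} + v_{8} = v_{7}  ⟹  sig = [2:1]
  P={4,7}:  v_{4} + v_{7} = v_{2}  ⟹  sig = [2:1]
  P={5,6}:  v_{5} + v_{6} = v_{3}  ⟹  sig = [2:1]
  P={5,7}:  v_{5} + v_{7} = v_{6}  ⟹  sig = [2:1]
  P={6,7}:  v_{6} + v_{7} = v_{4}  ⟹  sig = [2:1]
  P={6,8}:  v_{6} + v_{8} = v_{1}  ⟹  sig = [2:1]
  P={2,5}:  v_{2} + v_{5} = v_{4} + v_{6}  ⟹  sig = [2:1,1]
  P={3,8}:  v_{3} + v_{8} = v_{1} + v_{5}  ⟹  sig = [2:1,1]
  P={2,3}:  v_{2} + v_{3} = v_{4} + 2·v_{6}  ⟹  sig = [2:1,2]
  P={1,3}:  v_{1} + v_{3} = 2·v_{5}  ⟹  sig = [2:2]
  P={2,6}:  v_{2} + v_{6} = 2·v_{4}  ⟹  sig = [2:2]
  P={3,7}:  v_{3} + v_{7} = 2·v_{6}  ⟹  sig = [2:2]
  P={4,5}:  v_{4} + v_{5} = 2·v_{6}  ⟹  sig = [2:2]
  P={5,8}:  v_{5} + v_{8} = 2·v_{1}  ⟹  sig = [2:2]
  P={3,4}:  v_{3} + v_{4} = 3·v_{6}  ⟹  sig = [2:3]

so the primitive-relation signature multiset is
{ [2:] ×2,  [2:1] ×9,  [2:1,1] ×2,  [2:1,2],  [2:2] ×5,  [2:3] }
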